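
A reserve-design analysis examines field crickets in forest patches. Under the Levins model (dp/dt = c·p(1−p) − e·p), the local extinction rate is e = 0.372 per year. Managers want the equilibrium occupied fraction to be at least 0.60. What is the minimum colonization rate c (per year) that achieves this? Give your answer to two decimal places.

p* = 1 − e/c ≥ 0.60 requires e/c ≤ 0.4000, i.e. c ≥ e/0.4000.
c_min = 0.372/0.4000 = 0.9300.

0.93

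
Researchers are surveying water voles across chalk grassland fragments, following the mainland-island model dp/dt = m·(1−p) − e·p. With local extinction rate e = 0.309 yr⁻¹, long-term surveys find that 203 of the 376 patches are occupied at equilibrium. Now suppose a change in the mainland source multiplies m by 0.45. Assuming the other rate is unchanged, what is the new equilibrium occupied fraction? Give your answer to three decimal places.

Observed p* = 203/376 = 0.53989.
Balance m(1−p*) = e·p* gives m = e·p*/(1−p*) = 0.309×0.53989/0.46011 = 0.36258.
New p* = m/(m+e) = 0.16316/(0.16316+0.30900) = 0.34556.

0.346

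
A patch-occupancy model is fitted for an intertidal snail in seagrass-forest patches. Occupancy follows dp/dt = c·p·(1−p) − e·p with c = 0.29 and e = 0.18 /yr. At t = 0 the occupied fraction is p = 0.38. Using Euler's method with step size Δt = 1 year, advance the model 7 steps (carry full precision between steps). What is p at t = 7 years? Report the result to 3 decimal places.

Update rule: p ← p + [c·p·(1−p) − e·p]·Δt with Δt = 1.
p: 0.38000 → 0.37992  (Δp = -0.00008)
p: 0.37992 → 0.37986  (Δp = -0.00007)
p: 0.37986 → 0.37980  (Δp = -0.00006)
p: 0.37980 → 0.37974  (Δp = -0.00005)
p: 0.37974 → 0.37970  (Δp = -0.00005)
p: 0.37970 → 0.37965  (Δp = -0.00004)
p: 0.37965 → 0.37962  (Δp = -0.00004)

0.380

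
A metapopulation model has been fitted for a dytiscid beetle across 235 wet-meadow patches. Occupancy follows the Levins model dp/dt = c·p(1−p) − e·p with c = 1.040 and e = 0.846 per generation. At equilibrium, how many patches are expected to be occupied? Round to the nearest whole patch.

p* = 1 − e/c = 1 − 0.846/1.040 = 0.1865.
Expected occupied patches = N × p* = 235 × 0.1865 = 43.84 ≈ 44.

44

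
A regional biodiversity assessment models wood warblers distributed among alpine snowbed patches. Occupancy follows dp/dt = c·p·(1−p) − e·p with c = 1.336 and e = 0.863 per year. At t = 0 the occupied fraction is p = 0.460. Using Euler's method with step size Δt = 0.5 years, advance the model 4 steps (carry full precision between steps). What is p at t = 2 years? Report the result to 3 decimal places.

Update rule: p ← p + [c·p·(1−p) − e·p]·Δt with Δt = 0.5.
p: 0.46000 → 0.42744  (Δp = -0.03256)
p: 0.42744 → 0.40648  (Δp = -0.02096)
p: 0.40648 → 0.39224  (Δp = -0.01424)
p: 0.39224 → 0.38223  (Δp = -0.01001)

0.382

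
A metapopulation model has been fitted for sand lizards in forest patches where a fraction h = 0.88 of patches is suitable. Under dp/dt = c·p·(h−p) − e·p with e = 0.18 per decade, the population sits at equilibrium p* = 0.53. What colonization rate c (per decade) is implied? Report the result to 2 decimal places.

At equilibrium c(h−p*) = e, so c = e/(h−p*).
c = 0.18/(0.88 − 0.53) = 0.18/0.3500 = 0.5143.

0.51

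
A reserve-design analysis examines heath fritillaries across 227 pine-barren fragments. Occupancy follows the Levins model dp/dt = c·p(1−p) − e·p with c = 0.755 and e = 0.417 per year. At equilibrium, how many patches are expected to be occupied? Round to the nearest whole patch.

102

p* = 1 − e/c = 1 − 0.417/0.755 = 0.4477.
Expected occupied patches = N × p* = 227 × 0.4477 = 101.62 ≈ 102.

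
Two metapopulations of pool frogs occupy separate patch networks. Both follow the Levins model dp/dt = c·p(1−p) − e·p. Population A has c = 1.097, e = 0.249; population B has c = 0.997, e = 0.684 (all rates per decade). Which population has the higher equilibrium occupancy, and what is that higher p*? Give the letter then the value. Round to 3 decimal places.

A, 0.773

A: p*_A = 1 − 0.249/1.097 = 0.7730.
B: p*_B = 1 − 0.684/0.997 = 0.3139.
A is higher at 0.7730.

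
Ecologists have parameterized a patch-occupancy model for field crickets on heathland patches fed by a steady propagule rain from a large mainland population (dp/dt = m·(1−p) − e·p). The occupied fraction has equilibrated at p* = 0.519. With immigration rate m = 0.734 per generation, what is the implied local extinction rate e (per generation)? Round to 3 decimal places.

0.680

At equilibrium m(1−p*) = e·p*, so e = m(1−p*)/p*.
e = 0.734 × 0.4810 / 0.519 = 0.6803.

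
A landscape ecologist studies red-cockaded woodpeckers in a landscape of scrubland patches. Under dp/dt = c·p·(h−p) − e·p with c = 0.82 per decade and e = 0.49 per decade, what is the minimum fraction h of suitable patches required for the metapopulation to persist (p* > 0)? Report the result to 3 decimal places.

0.598

p* = h − e/c is positive only when h > e/c.
h_min = e/c = 0.49/0.82 = 0.5976.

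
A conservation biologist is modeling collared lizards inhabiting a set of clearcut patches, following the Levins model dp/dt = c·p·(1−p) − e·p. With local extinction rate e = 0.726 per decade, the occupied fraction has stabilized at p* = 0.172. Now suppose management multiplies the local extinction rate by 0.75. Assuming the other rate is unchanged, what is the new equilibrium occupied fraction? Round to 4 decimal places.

0.3790

Balance c(1−p*) = e gives c = e/(1 − 0.17200) = 0.726/0.82800 = 0.87681.
New p* = 1 − e/c = 1 − 0.54450/0.87681 = 0.37900.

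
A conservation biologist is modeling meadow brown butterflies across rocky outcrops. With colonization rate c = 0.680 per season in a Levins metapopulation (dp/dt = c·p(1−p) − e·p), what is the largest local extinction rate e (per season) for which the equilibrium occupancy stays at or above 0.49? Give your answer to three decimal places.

1 − e/c ≥ 0.49 ⇒ e ≤ c(1 − 0.49) = 0.680 × 0.5100.
e_max = 0.3468.

0.347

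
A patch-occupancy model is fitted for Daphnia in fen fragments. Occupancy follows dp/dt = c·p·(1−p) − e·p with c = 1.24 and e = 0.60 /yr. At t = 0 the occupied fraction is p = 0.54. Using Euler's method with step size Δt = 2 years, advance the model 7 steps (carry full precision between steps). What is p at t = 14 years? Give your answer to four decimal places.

0.5161

Update rule: p ← p + [c·p·(1−p) − e·p]·Δt with Δt = 2.
t = 2: p = 0.54000 + (-0.03197) = 0.50803
t = 4: p = 0.50803 + (+0.01020) = 0.51823
t = 6: p = 0.51823 + (-0.00270) = 0.51553
t = 8: p = 0.51553 + (+0.00077) = 0.51630
t = 10: p = 0.51630 + (-0.00021) = 0.51608
t = 12: p = 0.51608 + (+0.00006) = 0.51614
t = 14: p = 0.51614 + (-0.00002) = 0.51613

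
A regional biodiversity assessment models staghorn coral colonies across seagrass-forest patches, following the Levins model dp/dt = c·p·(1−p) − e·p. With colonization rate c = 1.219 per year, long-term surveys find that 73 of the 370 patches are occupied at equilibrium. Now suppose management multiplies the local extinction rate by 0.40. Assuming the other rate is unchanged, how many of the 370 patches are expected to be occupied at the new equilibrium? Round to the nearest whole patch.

Observed p* = 73/370 = 0.19730.
Balance c(1−p*) = e gives e = 1.219×(1 − 0.19730) = 0.97849.
New p* = 1 − e/c = 1 − 0.39140/1.21900 = 0.67892.
Expected occupied = 370 × 0.67892 = 251.20 ≈ 251.

251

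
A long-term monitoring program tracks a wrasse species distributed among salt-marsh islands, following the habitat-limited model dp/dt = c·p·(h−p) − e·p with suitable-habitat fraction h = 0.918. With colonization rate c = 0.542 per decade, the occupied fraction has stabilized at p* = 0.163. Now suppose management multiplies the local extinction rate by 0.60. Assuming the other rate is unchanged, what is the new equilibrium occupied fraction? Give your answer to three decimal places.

Balance c(h−p*) = e gives e = 0.542×(0.918 − 0.16300) = 0.40921.
New p* = 0.918 − e/c = 0.918 − 0.24553/0.54200 = 0.46499.

0.465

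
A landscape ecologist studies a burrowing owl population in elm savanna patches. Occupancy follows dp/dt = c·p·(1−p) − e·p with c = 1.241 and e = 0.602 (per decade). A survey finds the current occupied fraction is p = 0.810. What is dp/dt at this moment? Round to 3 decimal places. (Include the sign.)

Colonization term: c·p·(1−p) = 1.241×0.810×0.1900 = 0.19099.
Extinction term: e·p = 0.48762.
dp/dt = 0.19099 − 0.48762 = -0.29663.

-0.297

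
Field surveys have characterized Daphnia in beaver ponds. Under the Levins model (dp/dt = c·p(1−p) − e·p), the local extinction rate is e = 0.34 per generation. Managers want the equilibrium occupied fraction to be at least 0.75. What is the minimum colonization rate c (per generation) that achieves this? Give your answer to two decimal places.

1.36

p* = 1 − e/c ≥ 0.75 requires e/c ≤ 0.2500, i.e. c ≥ e/0.2500.
c_min = 0.34/0.2500 = 1.3600.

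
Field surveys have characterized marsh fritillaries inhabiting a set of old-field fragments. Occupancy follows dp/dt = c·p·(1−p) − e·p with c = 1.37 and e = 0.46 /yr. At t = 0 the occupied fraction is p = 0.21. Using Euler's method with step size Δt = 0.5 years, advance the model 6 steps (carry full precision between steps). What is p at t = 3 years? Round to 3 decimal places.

0.594

Update rule: p ← p + [c·p·(1−p) − e·p]·Δt with Δt = 0.5.
step 1: Δp = +0.06534, p = 0.27534
step 2: Δp = +0.07335, p = 0.34869
step 3: Δp = +0.07537, p = 0.42406
step 4: Δp = +0.06977, p = 0.49382
step 5: Δp = +0.05764, p = 0.55147
step 6: Δp = +0.04260, p = 0.59407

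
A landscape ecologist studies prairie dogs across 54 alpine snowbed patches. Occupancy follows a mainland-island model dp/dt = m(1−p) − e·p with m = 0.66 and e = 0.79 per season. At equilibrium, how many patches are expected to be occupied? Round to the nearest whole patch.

p* = m/(m+e) = 0.66/1.4500 = 0.4552.
Expected occupied patches = N × p* = 54 × 0.4552 = 24.58 ≈ 25.

25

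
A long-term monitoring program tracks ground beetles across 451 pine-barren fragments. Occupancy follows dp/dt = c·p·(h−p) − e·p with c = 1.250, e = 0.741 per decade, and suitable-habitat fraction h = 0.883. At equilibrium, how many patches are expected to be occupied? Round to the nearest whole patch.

p* = h − e/c = 0.883 − 0.5928 = 0.2902.
Expected occupied patches = N × p* = 451 × 0.2902 = 130.88 ≈ 131.

131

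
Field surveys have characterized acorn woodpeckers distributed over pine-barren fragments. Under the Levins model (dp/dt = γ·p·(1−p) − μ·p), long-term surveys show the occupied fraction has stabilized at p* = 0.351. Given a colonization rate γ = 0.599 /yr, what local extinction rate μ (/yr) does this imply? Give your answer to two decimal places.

0.39

At equilibrium γ(1−p*) = μ.
μ = 0.599 × (1 − 0.351) = 0.599 × 0.6490 = 0.3888.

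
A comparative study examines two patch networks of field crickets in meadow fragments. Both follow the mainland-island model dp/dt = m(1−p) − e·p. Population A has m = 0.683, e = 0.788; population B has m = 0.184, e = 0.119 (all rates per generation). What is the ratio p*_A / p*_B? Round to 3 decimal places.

0.765

A: p*_A = m/(m+e) = 0.683/1.4710 = 0.4643.
B: p*_B = 0.184/0.3030 = 0.6073.
p*_A / p*_B = 0.4643/0.6073 = 0.7646.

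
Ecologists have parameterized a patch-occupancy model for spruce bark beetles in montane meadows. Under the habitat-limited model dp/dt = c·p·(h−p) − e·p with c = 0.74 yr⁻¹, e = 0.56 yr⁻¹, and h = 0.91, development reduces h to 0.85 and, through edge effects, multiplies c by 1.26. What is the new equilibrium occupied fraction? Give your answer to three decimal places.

Before: p* = h − e/c = 0.91 − 0.56/0.74 = 0.91 − 0.7568 = 0.1532.
After: c = 0.9324, e = 0.56, h = 0.85; p* = 0.85 − 0.56/0.9324 = 0.2494.

0.249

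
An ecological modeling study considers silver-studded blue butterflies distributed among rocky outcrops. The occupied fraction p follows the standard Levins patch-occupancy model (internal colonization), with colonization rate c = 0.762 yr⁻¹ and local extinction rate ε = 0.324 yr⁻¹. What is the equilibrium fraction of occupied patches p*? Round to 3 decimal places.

Setting dp/dt = 0 and dividing through by p* gives c·(1−p*) = ε.
So p* = 1 − ε/c = 1 − 0.324/0.762 = 1 − 0.4252 = 0.5748.

0.575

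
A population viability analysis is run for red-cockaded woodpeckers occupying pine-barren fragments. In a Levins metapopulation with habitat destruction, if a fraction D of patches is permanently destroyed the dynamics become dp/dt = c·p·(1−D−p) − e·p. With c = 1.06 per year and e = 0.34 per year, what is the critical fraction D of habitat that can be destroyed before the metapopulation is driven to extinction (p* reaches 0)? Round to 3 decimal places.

0.679

The nontrivial equilibrium is p* = (1−D) − e/c; extinction occurs when this hits zero.
So D_crit = 1 − e/c = 1 − 0.34/1.06 = 1 − 0.3208 = 0.6792.
This equals the undisturbed p*, a classic result of Lande's extension.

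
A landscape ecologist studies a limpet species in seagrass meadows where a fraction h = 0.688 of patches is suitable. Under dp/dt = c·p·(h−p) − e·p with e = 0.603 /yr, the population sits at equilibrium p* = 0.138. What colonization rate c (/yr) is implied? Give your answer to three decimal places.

1.096

At equilibrium c(h−p*) = e, so c = e/(h−p*).
c = 0.603/(0.688 − 0.138) = 0.603/0.5500 = 1.0964.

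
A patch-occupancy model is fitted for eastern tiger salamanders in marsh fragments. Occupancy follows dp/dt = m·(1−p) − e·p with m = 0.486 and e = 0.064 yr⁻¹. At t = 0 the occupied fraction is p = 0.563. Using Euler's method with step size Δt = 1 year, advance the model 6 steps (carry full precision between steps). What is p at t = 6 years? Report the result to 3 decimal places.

0.881

Update rule: p ← p + [m·(1−p) − e·p]·Δt with Δt = 1.
  1  |  dp/dt·Δt = +0.176350  |  p_1 = 0.739350
  2  |  dp/dt·Δt = +0.079358  |  p_2 = 0.818707
  3  |  dp/dt·Δt = +0.035711  |  p_3 = 0.854418
  4  |  dp/dt·Δt = +0.016070  |  p_4 = 0.870488
  5  |  dp/dt·Δt = +0.007231  |  p_5 = 0.877720
  6  |  dp/dt·Δt = +0.003254  |  p_6 = 0.880974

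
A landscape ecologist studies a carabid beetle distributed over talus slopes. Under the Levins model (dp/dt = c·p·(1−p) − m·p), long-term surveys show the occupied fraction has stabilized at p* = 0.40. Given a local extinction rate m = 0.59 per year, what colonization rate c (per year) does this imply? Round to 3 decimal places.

0.983

At equilibrium c(1−p*) = m, so c = m/(1−p*).
c = 0.59/(1 − 0.40) = 0.59/0.6000 = 0.9833.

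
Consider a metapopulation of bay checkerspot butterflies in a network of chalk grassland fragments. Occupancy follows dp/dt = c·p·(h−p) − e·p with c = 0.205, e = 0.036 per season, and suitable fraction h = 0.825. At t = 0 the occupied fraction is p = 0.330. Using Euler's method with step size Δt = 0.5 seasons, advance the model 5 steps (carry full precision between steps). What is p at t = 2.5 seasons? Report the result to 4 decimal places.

0.3835

Update rule: p ← p + [c·p·(h−p) − e·p]·Δt with Δt = 0.5.
  1  |  dp/dt·Δt = +0.010803  |  p_1 = 0.340803
  2  |  dp/dt·Δt = +0.010780  |  p_2 = 0.351583
  3  |  dp/dt·Δt = +0.010732  |  p_3 = 0.362315
  4  |  dp/dt·Δt = +0.010661  |  p_4 = 0.372976
  5  |  dp/dt·Δt = +0.010567  |  p_5 = 0.383544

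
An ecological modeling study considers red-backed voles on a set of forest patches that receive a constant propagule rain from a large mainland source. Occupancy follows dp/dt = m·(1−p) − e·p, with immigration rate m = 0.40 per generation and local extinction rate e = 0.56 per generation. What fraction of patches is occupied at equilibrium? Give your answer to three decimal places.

Setting dp/dt = 0: m − m·p* = e·p*, so m = (m+e)·p*.
p* = m/(m+e) = 0.40/(0.40+0.56) = 0.40/0.9600 = 0.4167.

0.417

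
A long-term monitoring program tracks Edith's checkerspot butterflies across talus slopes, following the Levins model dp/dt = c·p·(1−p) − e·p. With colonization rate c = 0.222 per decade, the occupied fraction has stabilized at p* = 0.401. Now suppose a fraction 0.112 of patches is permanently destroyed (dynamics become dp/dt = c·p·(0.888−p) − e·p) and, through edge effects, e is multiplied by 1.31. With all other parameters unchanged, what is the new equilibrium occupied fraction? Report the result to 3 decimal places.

Balance c(1−p*) = e gives e = 0.222×(1 − 0.40100) = 0.13298.
New p* = 0.888 − e/c = 0.888 − 0.17420/0.22200 = 0.10332.

0.103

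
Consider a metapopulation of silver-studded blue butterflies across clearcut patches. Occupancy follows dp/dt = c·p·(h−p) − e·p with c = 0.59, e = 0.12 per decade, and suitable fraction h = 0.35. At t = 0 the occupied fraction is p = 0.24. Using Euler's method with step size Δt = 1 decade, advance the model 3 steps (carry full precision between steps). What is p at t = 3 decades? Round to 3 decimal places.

0.207

Update rule: p ← p + [c·p·(h−p) − e·p]·Δt with Δt = 1.
p: 0.24000 → 0.22678  (Δp = -0.01322)
p: 0.22678 → 0.21605  (Δp = -0.01073)
p: 0.21605 → 0.20720  (Δp = -0.00885)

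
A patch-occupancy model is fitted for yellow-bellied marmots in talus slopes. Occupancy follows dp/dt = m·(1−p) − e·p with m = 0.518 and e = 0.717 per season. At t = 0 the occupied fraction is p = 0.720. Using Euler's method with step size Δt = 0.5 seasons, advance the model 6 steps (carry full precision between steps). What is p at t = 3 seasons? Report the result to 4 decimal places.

0.4204

Update rule: p ← p + [m·(1−p) − e·p]·Δt with Δt = 0.5.
step 1: Δp = -0.18560, p = 0.53440
step 2: Δp = -0.07099, p = 0.46341
step 3: Δp = -0.02715, p = 0.43625
step 4: Δp = -0.01039, p = 0.42587
step 5: Δp = -0.00397, p = 0.42189
step 6: Δp = -0.00152, p = 0.42037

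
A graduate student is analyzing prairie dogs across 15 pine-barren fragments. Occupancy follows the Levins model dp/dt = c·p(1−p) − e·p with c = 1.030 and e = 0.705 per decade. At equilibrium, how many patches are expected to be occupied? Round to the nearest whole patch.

5

p* = 1 − e/c = 1 − 0.705/1.030 = 0.3155.
Expected occupied patches = N × p* = 15 × 0.3155 = 4.73 ≈ 5.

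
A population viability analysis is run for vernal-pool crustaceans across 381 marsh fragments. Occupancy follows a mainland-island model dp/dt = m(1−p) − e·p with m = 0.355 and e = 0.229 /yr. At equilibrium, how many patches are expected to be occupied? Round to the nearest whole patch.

p* = m/(m+e) = 0.355/0.5840 = 0.6079.
Expected occupied patches = N × p* = 381 × 0.6079 = 231.60 ≈ 232.

232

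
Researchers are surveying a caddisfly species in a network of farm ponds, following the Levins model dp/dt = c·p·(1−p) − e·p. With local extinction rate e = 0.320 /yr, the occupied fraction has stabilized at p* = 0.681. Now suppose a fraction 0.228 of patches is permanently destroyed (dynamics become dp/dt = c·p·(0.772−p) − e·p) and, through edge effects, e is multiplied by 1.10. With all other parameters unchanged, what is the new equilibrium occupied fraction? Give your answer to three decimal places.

Balance c(1−p*) = e gives c = e/(1 − 0.68100) = 0.320/0.31900 = 1.00313.
New p* = 0.772 − e/c = 0.772 − 0.35200/1.00313 = 0.42110.

0.421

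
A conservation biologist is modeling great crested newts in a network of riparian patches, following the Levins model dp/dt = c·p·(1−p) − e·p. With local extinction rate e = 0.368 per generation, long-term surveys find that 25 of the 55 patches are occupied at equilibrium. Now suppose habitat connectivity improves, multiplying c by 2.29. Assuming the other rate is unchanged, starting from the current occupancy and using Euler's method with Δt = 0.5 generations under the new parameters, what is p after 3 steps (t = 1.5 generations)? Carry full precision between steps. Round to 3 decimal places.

0.706

Observed p* = 25/55 = 0.45455.
Balance c(1−p*) = e gives c = e/(1 − 0.45455) = 0.368/0.54545 = 0.67467.
Starting from p₀ = 0.45455; update p ← p + (dp/dt)·Δt with the new parameters.
  1  |  dp/dt·Δt = +0.107891  |  p_1 = 0.562436
  2  |  dp/dt·Δt = +0.086624  |  p_2 = 0.649060
  3  |  dp/dt·Δt = +0.056532  |  p_3 = 0.705592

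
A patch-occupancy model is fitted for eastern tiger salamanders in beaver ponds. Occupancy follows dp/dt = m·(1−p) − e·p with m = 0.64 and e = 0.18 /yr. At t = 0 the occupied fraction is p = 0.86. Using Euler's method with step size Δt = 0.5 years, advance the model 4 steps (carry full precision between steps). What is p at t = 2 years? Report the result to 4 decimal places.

0.7901

Update rule: p ← p + [m·(1−p) − e·p]·Δt with Δt = 0.5.
step 1: Δp = -0.03260, p = 0.82740
step 2: Δp = -0.01923, p = 0.80817
step 3: Δp = -0.01135, p = 0.79682
step 4: Δp = -0.00670, p = 0.79012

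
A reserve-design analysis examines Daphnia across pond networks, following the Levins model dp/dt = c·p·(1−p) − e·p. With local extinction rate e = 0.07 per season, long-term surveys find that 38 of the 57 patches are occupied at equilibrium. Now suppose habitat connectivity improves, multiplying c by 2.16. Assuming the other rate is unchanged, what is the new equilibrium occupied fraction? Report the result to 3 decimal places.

0.846

Observed p* = 38/57 = 0.66667.
Balance c(1−p*) = e gives c = e/(1 − 0.66667) = 0.07/0.33333 = 0.21000.
New p* = 1 − e/c = 1 − 0.07000/0.45360 = 0.84568.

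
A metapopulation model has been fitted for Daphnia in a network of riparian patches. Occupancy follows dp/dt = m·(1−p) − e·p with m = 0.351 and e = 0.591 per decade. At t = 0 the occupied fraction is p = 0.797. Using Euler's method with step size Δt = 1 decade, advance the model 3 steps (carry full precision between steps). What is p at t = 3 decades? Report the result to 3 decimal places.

Update rule: p ← p + [m·(1−p) − e·p]·Δt with Δt = 1.
  1  |  dp/dt·Δt = -0.399774  |  p_1 = 0.397226
  2  |  dp/dt·Δt = -0.023187  |  p_2 = 0.374039
  3  |  dp/dt·Δt = -0.001345  |  p_3 = 0.372694

0.373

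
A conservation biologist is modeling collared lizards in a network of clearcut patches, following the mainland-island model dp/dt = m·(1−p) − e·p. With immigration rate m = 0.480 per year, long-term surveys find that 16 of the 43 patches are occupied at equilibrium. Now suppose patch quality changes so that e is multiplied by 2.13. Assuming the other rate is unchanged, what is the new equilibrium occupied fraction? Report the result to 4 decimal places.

0.2177

Observed p* = 16/43 = 0.37209.
Balance m(1−p*) = e·p* gives e = m(1−p*)/p* = 0.480×0.62791/0.37209 = 0.81001.
New p* = m/(m+e) = 0.48000/(0.48000+1.72532) = 0.21766.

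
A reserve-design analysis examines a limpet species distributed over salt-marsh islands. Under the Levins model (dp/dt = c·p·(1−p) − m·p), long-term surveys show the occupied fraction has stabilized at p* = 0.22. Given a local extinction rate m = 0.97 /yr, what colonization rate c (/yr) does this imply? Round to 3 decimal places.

1.244

At equilibrium c(1−p*) = m, so c = m/(1−p*).
c = 0.97/(1 − 0.22) = 0.97/0.7800 = 1.2436.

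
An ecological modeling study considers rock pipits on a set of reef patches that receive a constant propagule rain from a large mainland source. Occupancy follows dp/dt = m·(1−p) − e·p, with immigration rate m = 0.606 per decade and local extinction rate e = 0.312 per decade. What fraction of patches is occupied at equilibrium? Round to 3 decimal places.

0.660

Setting dp/dt = 0: m − m·p* = e·p*, so m = (m+e)·p*.
p* = m/(m+e) = 0.606/(0.606+0.312) = 0.606/0.9180 = 0.6601.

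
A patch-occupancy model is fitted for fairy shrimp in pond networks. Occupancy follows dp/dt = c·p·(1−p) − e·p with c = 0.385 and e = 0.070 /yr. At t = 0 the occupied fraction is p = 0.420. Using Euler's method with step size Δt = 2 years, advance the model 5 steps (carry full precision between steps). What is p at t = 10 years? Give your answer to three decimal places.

Update rule: p ← p + [c·p·(1−p) − e·p]·Δt with Δt = 2.
t = 2: p = 0.42000 + (+0.12877) = 0.54877
t = 4: p = 0.54877 + (+0.11384) = 0.66261
t = 6: p = 0.66261 + (+0.07937) = 0.74199
t = 8: p = 0.74199 + (+0.04353) = 0.78552
t = 10: p = 0.78552 + (+0.01976) = 0.80527

0.805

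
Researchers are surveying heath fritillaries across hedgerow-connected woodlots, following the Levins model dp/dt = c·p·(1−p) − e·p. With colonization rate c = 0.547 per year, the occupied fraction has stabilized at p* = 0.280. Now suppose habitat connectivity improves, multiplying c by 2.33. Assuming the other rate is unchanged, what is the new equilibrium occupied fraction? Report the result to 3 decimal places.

0.691

Balance c(1−p*) = e gives e = 0.547×(1 − 0.28000) = 0.39384.
New p* = 1 − e/c = 1 − 0.39384/1.27451 = 0.69099.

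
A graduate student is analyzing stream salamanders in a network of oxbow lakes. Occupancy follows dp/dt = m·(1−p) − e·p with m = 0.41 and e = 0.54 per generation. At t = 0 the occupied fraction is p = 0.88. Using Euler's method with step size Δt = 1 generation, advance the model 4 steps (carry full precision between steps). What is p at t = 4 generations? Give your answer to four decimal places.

0.4316

Update rule: p ← p + [m·(1−p) − e·p]·Δt with Δt = 1.
  1  |  dp/dt·Δt = -0.426000  |  p_1 = 0.454000
  2  |  dp/dt·Δt = -0.021300  |  p_2 = 0.432700
  3  |  dp/dt·Δt = -0.001065  |  p_3 = 0.431635
  4  |  dp/dt·Δt = -0.000053  |  p_4 = 0.431582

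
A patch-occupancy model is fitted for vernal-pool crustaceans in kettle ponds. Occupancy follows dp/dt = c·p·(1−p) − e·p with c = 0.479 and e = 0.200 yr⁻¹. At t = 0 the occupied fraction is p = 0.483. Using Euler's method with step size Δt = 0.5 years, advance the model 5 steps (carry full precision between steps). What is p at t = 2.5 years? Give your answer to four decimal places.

0.5302

Update rule: p ← p + [c·p·(1−p) − e·p]·Δt with Δt = 0.5.
  1  |  dp/dt·Δt = +0.011506  |  p_1 = 0.494506
  2  |  dp/dt·Δt = +0.010417  |  p_2 = 0.504923
  3  |  dp/dt·Δt = +0.009377  |  p_3 = 0.514300
  4  |  dp/dt·Δt = +0.008396  |  p_4 = 0.522696
  5  |  dp/dt·Δt = +0.007482  |  p_5 = 0.530178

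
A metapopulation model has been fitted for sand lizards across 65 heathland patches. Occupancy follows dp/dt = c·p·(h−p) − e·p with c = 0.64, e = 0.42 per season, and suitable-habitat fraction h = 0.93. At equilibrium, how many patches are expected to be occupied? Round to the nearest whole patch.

18

p* = h − e/c = 0.93 − 0.6562 = 0.2738.
Expected occupied patches = N × p* = 65 × 0.2738 = 17.79 ≈ 18.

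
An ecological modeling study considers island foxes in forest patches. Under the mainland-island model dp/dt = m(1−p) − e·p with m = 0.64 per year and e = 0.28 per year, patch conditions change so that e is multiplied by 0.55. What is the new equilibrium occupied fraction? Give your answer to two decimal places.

Before: p* = 0.64/(0.64+0.28) = 0.6957.
After: m = 0.64, e = 0.154; p* = 0.64/0.7940 = 0.8060.

0.81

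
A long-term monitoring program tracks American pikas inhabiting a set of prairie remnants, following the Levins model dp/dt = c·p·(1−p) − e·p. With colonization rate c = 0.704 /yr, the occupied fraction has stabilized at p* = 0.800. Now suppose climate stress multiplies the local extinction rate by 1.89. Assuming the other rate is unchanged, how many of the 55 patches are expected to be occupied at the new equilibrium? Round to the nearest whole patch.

34

Balance c(1−p*) = e gives e = 0.704×(1 − 0.80000) = 0.14080.
New p* = 1 − e/c = 1 − 0.26611/0.70400 = 0.62200.
Expected occupied = 55 × 0.62200 = 34.21 ≈ 34.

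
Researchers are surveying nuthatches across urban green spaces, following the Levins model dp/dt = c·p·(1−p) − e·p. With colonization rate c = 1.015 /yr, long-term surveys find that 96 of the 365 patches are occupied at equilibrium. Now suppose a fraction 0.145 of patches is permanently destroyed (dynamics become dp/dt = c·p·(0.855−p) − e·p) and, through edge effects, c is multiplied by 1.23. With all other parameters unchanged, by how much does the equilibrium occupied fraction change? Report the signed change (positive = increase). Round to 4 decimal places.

-0.0072

Observed p* = 96/365 = 0.26301.
Balance c(1−p*) = e gives e = 1.015×(1 − 0.26301) = 0.74804.
New p* = 0.855 − e/c = 0.855 − 0.74804/1.24845 = 0.25583.
Δp* = 0.25583 − 0.26301 = -0.00718.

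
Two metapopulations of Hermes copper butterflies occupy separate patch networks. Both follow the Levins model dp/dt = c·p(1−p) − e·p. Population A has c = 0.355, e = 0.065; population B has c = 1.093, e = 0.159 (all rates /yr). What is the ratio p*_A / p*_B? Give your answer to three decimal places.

A: p*_A = 1 − 0.065/0.355 = 0.8169.
B: p*_B = 1 − 0.159/1.093 = 0.8545.
p*_A / p*_B = 0.8169/0.8545 = 0.9560.

0.956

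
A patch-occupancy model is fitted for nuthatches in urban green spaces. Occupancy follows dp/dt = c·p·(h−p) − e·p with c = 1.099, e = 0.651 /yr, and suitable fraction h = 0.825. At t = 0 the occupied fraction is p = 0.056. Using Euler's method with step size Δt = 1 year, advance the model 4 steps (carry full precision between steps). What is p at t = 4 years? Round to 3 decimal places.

0.107

Update rule: p ← p + [c·p·(h−p) − e·p]·Δt with Δt = 1.
  1  |  dp/dt·Δt = +0.010871  |  p_1 = 0.066871
  2  |  dp/dt·Δt = +0.012183  |  p_2 = 0.079054
  3  |  dp/dt·Δt = +0.013344  |  p_3 = 0.092398
  4  |  dp/dt·Δt = +0.014241  |  p_4 = 0.106639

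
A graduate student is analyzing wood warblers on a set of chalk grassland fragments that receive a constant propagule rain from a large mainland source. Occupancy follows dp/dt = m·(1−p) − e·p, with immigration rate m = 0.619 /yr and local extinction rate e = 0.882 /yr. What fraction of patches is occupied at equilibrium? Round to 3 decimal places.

0.412

At equilibrium the propagule rain into empty patches balances local extinction: m(1−p*) = e·p*.
p* = m/(m+e) = 0.619/(0.619+0.882) = 0.619/1.5010 = 0.4124.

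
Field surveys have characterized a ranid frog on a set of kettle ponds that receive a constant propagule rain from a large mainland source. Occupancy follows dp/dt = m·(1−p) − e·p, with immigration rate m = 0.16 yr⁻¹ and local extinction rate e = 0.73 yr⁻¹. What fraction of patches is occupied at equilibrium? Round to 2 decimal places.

0.18

Setting dp/dt = 0: m − m·p* = e·p*, so m = (m+e)·p*.
p* = m/(m+e) = 0.16/(0.16+0.73) = 0.16/0.8900 = 0.1798.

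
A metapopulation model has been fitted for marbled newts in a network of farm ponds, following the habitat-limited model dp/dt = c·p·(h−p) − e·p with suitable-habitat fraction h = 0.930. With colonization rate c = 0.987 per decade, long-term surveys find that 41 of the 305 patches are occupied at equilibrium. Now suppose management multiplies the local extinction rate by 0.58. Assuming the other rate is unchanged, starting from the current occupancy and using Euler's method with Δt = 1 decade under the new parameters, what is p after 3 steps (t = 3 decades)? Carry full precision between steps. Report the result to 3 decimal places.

0.284

Observed p* = 41/305 = 0.13443.
Balance c(h−p*) = e gives e = 0.987×(0.93 − 0.13443) = 0.78523.
Starting from p₀ = 0.13443; update p ← p + (dp/dt)·Δt with the new parameters.
step 1: Δp = +0.04433, p = 0.17876
step 2: Δp = +0.05113, p = 0.22989
step 3: Δp = +0.05416, p = 0.28405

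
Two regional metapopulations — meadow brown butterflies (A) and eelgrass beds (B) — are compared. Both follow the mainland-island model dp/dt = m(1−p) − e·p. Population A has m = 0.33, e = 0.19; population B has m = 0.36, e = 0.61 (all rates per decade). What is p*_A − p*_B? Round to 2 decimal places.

0.26

A: p*_A = m/(m+e) = 0.33/0.5200 = 0.6346.
B: p*_B = 0.36/0.9700 = 0.3711.
p*_A − p*_B = 0.6346 − 0.3711 = 0.2635.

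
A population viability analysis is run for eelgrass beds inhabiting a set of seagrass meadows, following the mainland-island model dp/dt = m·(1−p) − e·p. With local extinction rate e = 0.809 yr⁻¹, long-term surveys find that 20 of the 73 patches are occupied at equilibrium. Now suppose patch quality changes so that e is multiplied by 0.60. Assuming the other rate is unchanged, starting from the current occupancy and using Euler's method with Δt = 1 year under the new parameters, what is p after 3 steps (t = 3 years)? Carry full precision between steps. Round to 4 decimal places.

0.3851

Observed p* = 20/73 = 0.27397.
Balance m(1−p*) = e·p* gives m = e·p*/(1−p*) = 0.809×0.27397/0.72603 = 0.30528.
Starting from p₀ = 0.27397; update p ← p + (dp/dt)·Δt with the new parameters.
p: 0.27397 → 0.36263  (Δp = +0.08866)
p: 0.36263 → 0.38119  (Δp = +0.01856)
p: 0.38119 → 0.38507  (Δp = +0.00388)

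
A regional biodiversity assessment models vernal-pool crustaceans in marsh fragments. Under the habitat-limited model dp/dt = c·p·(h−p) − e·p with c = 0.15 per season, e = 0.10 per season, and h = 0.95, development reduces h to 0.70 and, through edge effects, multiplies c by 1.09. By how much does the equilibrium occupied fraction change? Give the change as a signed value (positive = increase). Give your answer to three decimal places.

Before: p* = h − e/c = 0.95 − 0.10/0.15 = 0.95 − 0.6667 = 0.2833.
After: c = 0.1635, e = 0.1, h = 0.70; p* = 0.70 − 0.1/0.1635 = 0.0884.
Δp* = 0.0884 − 0.2833 = -0.1950.

-0.195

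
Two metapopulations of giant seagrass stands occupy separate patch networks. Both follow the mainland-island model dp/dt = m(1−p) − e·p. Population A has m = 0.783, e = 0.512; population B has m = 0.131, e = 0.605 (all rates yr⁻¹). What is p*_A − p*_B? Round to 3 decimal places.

A: p*_A = m/(m+e) = 0.783/1.2950 = 0.6046.
B: p*_B = 0.131/0.7360 = 0.1780.
p*_A − p*_B = 0.6046 − 0.1780 = 0.4266.

0.427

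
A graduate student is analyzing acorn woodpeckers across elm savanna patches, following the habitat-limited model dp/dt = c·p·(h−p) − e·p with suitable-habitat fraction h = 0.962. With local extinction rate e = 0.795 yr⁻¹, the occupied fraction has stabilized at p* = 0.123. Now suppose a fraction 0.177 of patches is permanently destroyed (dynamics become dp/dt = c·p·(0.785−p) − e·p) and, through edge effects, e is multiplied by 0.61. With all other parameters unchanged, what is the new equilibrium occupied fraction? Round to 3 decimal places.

Balance c(h−p*) = e gives c = e/(0.962 − 0.12300) = 0.795/0.83900 = 0.94756.
New p* = 0.785 − e/c = 0.785 − 0.48495/0.94756 = 0.27321.

0.273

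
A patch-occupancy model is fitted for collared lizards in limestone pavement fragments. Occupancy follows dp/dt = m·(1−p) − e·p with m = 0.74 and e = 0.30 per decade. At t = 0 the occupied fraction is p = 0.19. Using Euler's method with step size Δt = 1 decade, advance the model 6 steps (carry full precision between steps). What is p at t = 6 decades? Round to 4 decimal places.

Update rule: p ← p + [m·(1−p) − e·p]·Δt with Δt = 1.
step 1: Δp = +0.54240, p = 0.73240
step 2: Δp = -0.02170, p = 0.71070
step 3: Δp = +0.00087, p = 0.71157
step 4: Δp = -0.00003, p = 0.71154
step 5: Δp = +0.00000, p = 0.71154
step 6: Δp = -0.00000, p = 0.71154

0.7115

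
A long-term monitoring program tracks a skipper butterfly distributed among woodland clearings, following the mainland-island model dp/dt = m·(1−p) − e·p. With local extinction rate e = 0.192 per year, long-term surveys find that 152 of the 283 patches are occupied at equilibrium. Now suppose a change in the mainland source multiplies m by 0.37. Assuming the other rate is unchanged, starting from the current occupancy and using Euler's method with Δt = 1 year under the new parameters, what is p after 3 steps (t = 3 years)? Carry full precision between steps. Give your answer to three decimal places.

Observed p* = 152/283 = 0.53710.
Balance m(1−p*) = e·p* gives m = e·p*/(1−p*) = 0.192×0.53710/0.46290 = 0.22278.
Starting from p₀ = 0.53710; update p ← p + (dp/dt)·Δt with the new parameters.
t = 1: p = 0.53710 + (-0.06497) = 0.47213
t = 2: p = 0.47213 + (-0.04714) = 0.42500
t = 3: p = 0.42500 + (-0.03420) = 0.39079

0.391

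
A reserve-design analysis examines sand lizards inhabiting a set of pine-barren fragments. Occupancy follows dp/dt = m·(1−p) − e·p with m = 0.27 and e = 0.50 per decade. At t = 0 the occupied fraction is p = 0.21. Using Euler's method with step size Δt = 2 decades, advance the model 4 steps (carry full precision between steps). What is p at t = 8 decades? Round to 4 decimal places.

Update rule: p ← p + [m·(1−p) − e·p]·Δt with Δt = 2.
  1  |  dp/dt·Δt = +0.216600  |  p_1 = 0.426600
  2  |  dp/dt·Δt = -0.116964  |  p_2 = 0.309636
  3  |  dp/dt·Δt = +0.063161  |  p_3 = 0.372797
  4  |  dp/dt·Δt = -0.034107  |  p_4 = 0.338690

0.3387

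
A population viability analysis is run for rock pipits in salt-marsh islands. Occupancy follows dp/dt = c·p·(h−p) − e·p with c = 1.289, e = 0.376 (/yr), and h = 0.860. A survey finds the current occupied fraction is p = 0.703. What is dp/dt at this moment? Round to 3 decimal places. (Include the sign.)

Colonization term: c·p·(h−p) = 1.289×0.703×0.1570 = 0.14227.
Extinction term: e·p = 0.26433.
dp/dt = 0.14227 − 0.26433 = -0.12206.

-0.122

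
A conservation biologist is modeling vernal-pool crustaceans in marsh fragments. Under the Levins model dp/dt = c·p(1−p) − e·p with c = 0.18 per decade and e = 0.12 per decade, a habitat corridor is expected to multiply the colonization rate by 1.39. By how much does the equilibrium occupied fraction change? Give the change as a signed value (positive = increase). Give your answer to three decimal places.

Before: p* = 1 − 0.12/0.18 = 0.3333.
After the change, c = 0.2502, e = 0.12, so p* = 1 − 0.12/0.2502 = 0.5204.
Δp* = 0.5204 − 0.3333 = +0.1871.

0.187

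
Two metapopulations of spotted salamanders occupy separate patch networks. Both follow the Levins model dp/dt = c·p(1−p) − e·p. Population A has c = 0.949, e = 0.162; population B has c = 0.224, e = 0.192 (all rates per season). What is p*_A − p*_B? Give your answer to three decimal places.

A: p*_A = 1 − 0.162/0.949 = 0.8293.
B: p*_B = 1 − 0.192/0.224 = 0.1429.
p*_A − p*_B = 0.8293 − 0.1429 = 0.6864.

0.686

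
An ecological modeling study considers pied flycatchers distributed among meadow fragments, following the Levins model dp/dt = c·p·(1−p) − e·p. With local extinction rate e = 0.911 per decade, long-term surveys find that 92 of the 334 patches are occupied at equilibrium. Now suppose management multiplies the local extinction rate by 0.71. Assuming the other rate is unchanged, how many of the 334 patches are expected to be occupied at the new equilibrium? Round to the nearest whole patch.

162

Observed p* = 92/334 = 0.27545.
Balance c(1−p*) = e gives c = e/(1 − 0.27545) = 0.911/0.72455 = 1.25733.
New p* = 1 − e/c = 1 − 0.64681/1.25733 = 0.48557.
Expected occupied = 334 × 0.48557 = 162.18 ≈ 162.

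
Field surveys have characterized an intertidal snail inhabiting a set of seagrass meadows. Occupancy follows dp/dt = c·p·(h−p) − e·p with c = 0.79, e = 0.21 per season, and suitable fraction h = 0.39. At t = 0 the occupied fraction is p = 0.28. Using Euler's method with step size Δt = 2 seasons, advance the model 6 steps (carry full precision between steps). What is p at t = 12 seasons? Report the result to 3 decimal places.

Update rule: p ← p + [c·p·(h−p) − e·p]·Δt with Δt = 2.
t = 2: p = 0.28000 + (-0.06894) = 0.21106
t = 4: p = 0.21106 + (-0.02898) = 0.18209
t = 6: p = 0.18209 + (-0.01666) = 0.16543
t = 8: p = 0.16543 + (-0.01078) = 0.15465
t = 10: p = 0.15465 + (-0.00744) = 0.14720
t = 12: p = 0.14720 + (-0.00535) = 0.14185

0.142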